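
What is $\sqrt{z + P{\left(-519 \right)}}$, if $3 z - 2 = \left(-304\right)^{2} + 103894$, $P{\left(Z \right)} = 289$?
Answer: $\frac{\sqrt{591537}}{3} \approx 256.37$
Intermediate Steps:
$z = \frac{196312}{3}$ ($z = \frac{2}{3} + \frac{\left(-304\right)^{2} + 103894}{3} = \frac{2}{3} + \frac{92416 + 103894}{3} = \frac{2}{3} + \frac{1}{3} \cdot 196310 = \frac{2}{3} + \frac{196310}{3} = \frac{196312}{3} \approx 65437.0$)
$\sqrt{z + P{\left(-519 \right)}} = \sqrt{\frac{196312}{3} + 289} = \sqrt{\frac{197179}{3}} = \frac{\sqrt{591537}}{3}$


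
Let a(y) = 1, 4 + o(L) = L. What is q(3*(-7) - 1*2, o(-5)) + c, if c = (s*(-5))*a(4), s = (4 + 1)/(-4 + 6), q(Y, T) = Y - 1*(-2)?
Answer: -67/2 ≈ -33.500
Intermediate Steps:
o(L) = -4 + L
q(Y, T) = 2 + Y (q(Y, T) = Y + 2 = 2 + Y)
s = 5/2 ≈ 2.5000
c = -25/2 (c = ((5/2)*(-5))*1 = -25/2*1 = -25/2 ≈ -12.500)
q(3*(-7) - 1*2, o(-5)) + c = (2 + (3*(-7) - 1*2)) - 25/2 = (2 + (-21 - 2)) - 25/2 = (2 - 23) - 25/2 = -21 - 25/2 = -67/2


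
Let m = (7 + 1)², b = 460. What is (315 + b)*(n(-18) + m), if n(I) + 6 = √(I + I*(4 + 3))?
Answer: 44950 + 9300*I ≈ 44950.0 + 9300.0*I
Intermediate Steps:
n(I) = -6 + 2*√2*√I (n(I) = -6 + √(I + I*(4 + 3)) = -6 + √(I + I*7) = -6 + √(I + 7*I) = -6 + √(8*I) = -6 + 2*√2*√I)
m = 64 (m = 8² = 64)
(315 + b)*(n(-18) + m) = (315 + 460)*((-6 + 2*√2*√(-18)) + 64) = 775*((-6 + 2*√2*(3*I*√2)) + 64) = 775*((-6 + 12*I) + 64) = 775*(58 + 12*I) = 44950 + 9300*I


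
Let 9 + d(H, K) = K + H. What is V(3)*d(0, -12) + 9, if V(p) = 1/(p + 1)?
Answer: 15/4 ≈ 3.7500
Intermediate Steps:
V(p) = 1/(1 + p)
d(H, K) = -9 + H + K (d(H, K) = -9 + (K + H) = -9 + (H + K) = -9 + H + K)
V(3)*d(0, -12) + 9 = (-9 + 0 - 12)/(1 + 3) + 9 = -21/4 + 9 = 15/4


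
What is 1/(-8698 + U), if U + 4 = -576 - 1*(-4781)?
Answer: -1/4497 ≈ -0.00022237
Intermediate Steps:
U = 4201 (U = -4 + (-576 - 1*(-4781)) = -4 + (-576 + 4781) = -4 + 4205 = 4201)
1/(-8698 + U) = 1/(-8698 + 4201) = 1/(-4497) = -1/4497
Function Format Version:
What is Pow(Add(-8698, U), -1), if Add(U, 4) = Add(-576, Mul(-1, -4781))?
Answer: Rational(-1, 4497) ≈ -0.00022237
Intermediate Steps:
U = 4201 (U = Add(-4, Add(-576, Mul(-1, -4781))) = Add(-4, Add(-576, 4781)) = Add(-4, 4205) = 4201)
Pow(Add(-8698, U), -1) = Pow(Add(-8698, 4201), -1) = Pow(-4497, -1) = Rational(-1, 4497)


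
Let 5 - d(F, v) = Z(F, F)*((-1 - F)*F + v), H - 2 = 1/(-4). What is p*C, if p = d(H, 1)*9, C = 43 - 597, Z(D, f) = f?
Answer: -1862271/32 ≈ -58196.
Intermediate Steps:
H = 7/4 (H = 2 + 1/(-4) = 2 - ¼ = 7/4 ≈ 1.7500)
d(F, v) = 5 - F*(v + F*(-1 - F)) (d(F, v) = 5 - F*((-1 - F)*F + v) = 5 - F*(F*(-1 - F) + v) = 5 - F*(v + F*(-1 - F)))
C = -554
p = 6723/64 (p = (5 + (7/4)² + (7/4)³ - 1*7/4*1)*9 = (5 + 49/16 + 343/64 - 7/4)*9 = (747/64)*9 = 6723/64 ≈ 105.05)
p*C = (6723/64)*(-554) = -1862271/32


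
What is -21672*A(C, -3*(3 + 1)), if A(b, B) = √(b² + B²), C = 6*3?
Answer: -130032*√13 ≈ -4.6884e+5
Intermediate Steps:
C = 18
A(b, B) = √(B² + b²)
-21672*A(C, -3*(3 + 1)) = -21672*√((-3*(3 + 1))² + 18²) = -21672*√((-3*4)² + 324) = -21672*√((-12)² + 324) = -21672*√(144 + 324) = -130032*√13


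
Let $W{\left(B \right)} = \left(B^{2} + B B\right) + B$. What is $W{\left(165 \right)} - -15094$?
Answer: $69709$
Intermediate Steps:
$W{\left(B \right)} = B + 2 B^{2}$ ($W{\left(B \right)} = \left(B^{2} + B^{2}\right) + B = 2 B^{2} + B = B + 2 B^{2}$)
$W{\left(165 \right)} - -15094 = 165 \left(1 + 2 \cdot 165\right) - -15094 = 165 \left(1 + 330\right) + 15094 = 165 \cdot 331 + 15094 = 54615 + 15094 = 69709$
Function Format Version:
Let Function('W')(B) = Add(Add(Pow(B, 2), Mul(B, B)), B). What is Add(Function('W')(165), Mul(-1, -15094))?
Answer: 69709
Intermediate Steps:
Function('W')(B) = Add(B, Mul(2, Pow(B, 2))) (Function('W')(B) = Add(Add(Pow(B, 2), Pow(B, 2)), B) = Add(Mul(2, Pow(B, 2)), B) = Add(B, Mul(2, Pow(B, 2))))
Add(Function('W')(165), Mul(-1, -15094)) = Add(Mul(165, Add(1, Mul(2, 165))), Mul(-1, -15094)) = Add(Mul(165, Add(1, 330)), 15094) = Add(Mul(165, 331), 15094) = Add(54615, 15094) = 69709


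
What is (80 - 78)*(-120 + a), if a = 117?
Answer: -6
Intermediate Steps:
(80 - 78)*(-120 + a) = (80 - 78)*(-120 + 117) = 2*(-3) = -6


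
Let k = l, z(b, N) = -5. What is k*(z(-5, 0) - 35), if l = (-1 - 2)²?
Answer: -360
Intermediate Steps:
l = 9 (l = (-3)² = 9)
k = 9
k*(z(-5, 0) - 35) = 9*(-5 - 35) = 9*(-40) = -360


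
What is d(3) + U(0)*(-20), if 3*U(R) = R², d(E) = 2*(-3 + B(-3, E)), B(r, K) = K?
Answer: 0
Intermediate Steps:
d(E) = -6 + 2*E (d(E) = 2*(-3 + E) = -6 + 2*E)
U(R) = R²/3
d(3) + U(0)*(-20) = (-6 + 2*3) + ((⅓)*0²)*(-20) = (-6 + 6) + ((⅓)*0)*(-20) = 0 + 0*(-20) = 0 + 0 = 0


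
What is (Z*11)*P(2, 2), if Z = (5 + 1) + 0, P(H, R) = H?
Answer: 132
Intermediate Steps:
Z = 6 (Z = 6 + 0 = 6)
(Z*11)*P(2, 2) = (6*11)*2 = 66*2 = 132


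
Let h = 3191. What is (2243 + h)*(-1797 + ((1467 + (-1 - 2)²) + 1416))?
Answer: 5950230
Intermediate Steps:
(2243 + h)*(-1797 + ((1467 + (-1 - 2)²) + 1416)) = (2243 + 3191)*(-1797 + ((1467 + (-1 - 2)²) + 1416)) = 5434*(-1797 + ((1467 + (-3)²) + 1416)) = 5434*(-1797 + ((1467 + 9) + 1416)) = 5434*(-1797 + (1476 + 1416)) = 5434*(-1797 + 2892) = 5434*1095 = 5950230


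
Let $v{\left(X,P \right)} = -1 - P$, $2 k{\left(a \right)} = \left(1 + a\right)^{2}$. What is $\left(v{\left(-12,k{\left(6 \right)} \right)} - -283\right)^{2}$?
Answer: $\frac{265225}{4} \approx 66306.0$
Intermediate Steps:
$k{\left(a \right)} = \frac{\left(1 + a\right)^{2}}{2}$
$\left(v{\left(-12,k{\left(6 \right)} \right)} - -283\right)^{2} = \left(\left(-1 - \frac{\left(1 + 6\right)^{2}}{2}\right) - -283\right)^{2} = \left(\left(-1 - \frac{7^{2}}{2}\right) + 283\right)^{2} = \left(\left(-1 - \frac{1}{2} \cdot 49\right) + 283\right)^{2} = \left(\left(-1 - \frac{49}{2}\right) + 283\right)^{2} = \left(- \frac{51}{2} + 283\right)^{2} = \left(\frac{515}{2}\right)^{2} = \frac{265225}{4}$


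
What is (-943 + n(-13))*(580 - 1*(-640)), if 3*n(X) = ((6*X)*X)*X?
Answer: -6511140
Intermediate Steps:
n(X) = 2*X³ (n(X) = (((6*X)*X)*X)/3 = ((6*X²)*X)/3 = (6*X³)/3 = 2*X³)
(-943 + n(-13))*(580 - 1*(-640)) = (-943 + 2*(-13)³)*(580 - 1*(-640)) = (-943 + 2*(-2197))*(580 + 640) = (-943 - 4394)*1220 = -5337*1220 = -6511140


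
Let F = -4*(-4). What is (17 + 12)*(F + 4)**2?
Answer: 11600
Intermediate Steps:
F = 16
(17 + 12)*(F + 4)**2 = (17 + 12)*(16 + 4)**2 = 29*20**2 = 29*400 = 11600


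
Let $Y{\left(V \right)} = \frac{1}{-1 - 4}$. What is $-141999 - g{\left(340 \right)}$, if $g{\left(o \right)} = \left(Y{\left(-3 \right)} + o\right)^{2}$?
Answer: $- \frac{6436576}{25} \approx -2.5746 \cdot 10^{5}$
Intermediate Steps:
$Y{\left(V \right)} = - \frac{1}{5}$ ($Y{\left(V \right)} = \frac{1}{-5} = - \frac{1}{5}$)
$g{\left(o \right)} = \left(- \frac{1}{5} + o\right)^{2}$
$-141999 - g{\left(340 \right)} = -141999 - \frac{\left(-1 + 5 \cdot 340\right)^{2}}{25} = -141999 - \frac{\left(-1 + 1700\right)^{2}}{25} = -141999 - \frac{1699^{2}}{25} = -141999 - \frac{1}{25} \cdot 2886601 = -141999 - \frac{2886601}{25} = - \frac{6436576}{25}$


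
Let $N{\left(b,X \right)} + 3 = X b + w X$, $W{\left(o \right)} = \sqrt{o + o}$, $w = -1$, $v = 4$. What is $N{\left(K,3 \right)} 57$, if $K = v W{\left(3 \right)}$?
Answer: $-342 + 684 \sqrt{6} \approx 1333.5$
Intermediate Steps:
$W{\left(o \right)} = \sqrt{2} \sqrt{o}$ ($W{\left(o \right)} = \sqrt{2 o} = \sqrt{2} \sqrt{o}$)
$K = 4 \sqrt{6}$ ($K = 4 \sqrt{2} \sqrt{3} = 4 \sqrt{6} \approx 9.798$)
$N{\left(b,X \right)} = -3 - X + X b$ ($N{\left(b,X \right)} = -3 + \left(X b - X\right) = -3 + \left(- X + X b\right) = -3 - X + X b$)
$N{\left(K,3 \right)} 57 = \left(-3 - 3 + 3 \cdot 4 \sqrt{6}\right) 57 = \left(-3 - 3 + 12 \sqrt{6}\right) 57 = \left(-6 + 12 \sqrt{6}\right) 57 = -342 + 684 \sqrt{6}$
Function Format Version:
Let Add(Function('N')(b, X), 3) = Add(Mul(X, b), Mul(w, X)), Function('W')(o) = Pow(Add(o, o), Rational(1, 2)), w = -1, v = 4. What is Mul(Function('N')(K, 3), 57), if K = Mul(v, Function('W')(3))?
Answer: Add(-342, Mul(684, Pow(6, Rational(1, 2)))) ≈ 1333.5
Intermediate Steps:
Function('W')(o) = Mul(Pow(2, Rational(1, 2)), Pow(o, Rational(1, 2))) (Function('W')(o) = Pow(Mul(2, o), Rational(1, 2)) = Mul(Pow(2, Rational(1, 2)), Pow(o, Rational(1, 2))))
K = Mul(4, Pow(6, Rational(1, 2))) (K = Mul(4, Mul(Pow(2, Rational(1, 2)), Pow(3, Rational(1, 2)))) = Mul(4, Pow(6, Rational(1, 2))) ≈ 9.7980)
Function('N')(b, X) = Add(-3, Mul(-1, X), Mul(X, b)) (Function('N')(b, X) = Add(-3, Add(Mul(X, b), Mul(-1, X))) = Add(-3, Add(Mul(-1, X), Mul(X, b))) = Add(-3, Mul(-1, X), Mul(X, b)))
Mul(Function('N')(K, 3), 57) = Mul(Add(-3, Mul(-1, 3), Mul(3, Mul(4, Pow(6, Rational(1, 2))))), 57) = Mul(Add(-3, -3, Mul(12, Pow(6, Rational(1, 2)))), 57) = Mul(Add(-6, Mul(12, Pow(6, Rational(1, 2)))), 57) = Add(-342, Mul(684, Pow(6, Rational(1, 2))))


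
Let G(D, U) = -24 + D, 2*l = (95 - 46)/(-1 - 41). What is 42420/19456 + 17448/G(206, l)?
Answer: 43398591/442624 ≈ 98.048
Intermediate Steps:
l = -7/12 (l = ((95 - 46)/(-1 - 41))/2 = (49/(-42))/2 = (49*(-1/42))/2 = (1/2)*(-7/6) = -7/12 ≈ -0.58333)
42420/19456 + 17448/G(206, l) = 42420/19456 + 17448/(-24 + 206) = 42420*(1/19456) + 17448/182 = 10605/4864 + 17448*(1/182) = 10605/4864 + 8724/91 = 43398591/442624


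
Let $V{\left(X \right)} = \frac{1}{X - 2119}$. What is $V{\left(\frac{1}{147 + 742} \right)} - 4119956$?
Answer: $- \frac{7761131914129}{1883790} \approx -4.12 \cdot 10^{6}$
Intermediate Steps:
$V{\left(X \right)} = \frac{1}{-2119 + X}$
$V{\left(\frac{1}{147 + 742} \right)} - 4119956 = \frac{1}{-2119 + \frac{1}{147 + 742}} - 4119956 = \frac{1}{-2119 + \frac{1}{889}} - 4119956 = \frac{1}{- \frac{1883790}{889}} - 4119956 = - \frac{889}{1883790} - 4119956 = - \frac{7761131914129}{1883790}$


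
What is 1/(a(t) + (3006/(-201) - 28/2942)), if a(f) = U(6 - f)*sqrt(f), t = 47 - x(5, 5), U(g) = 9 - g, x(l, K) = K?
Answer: 14535974816/82395639426305 + 87421340241*sqrt(42)/164791278852610 ≈ 0.0036144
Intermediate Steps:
t = 42 (t = 47 - 1*5 = 47 - 5 = 42)
a(f) = sqrt(f)*(3 + f) (a(f) = (9 - (6 - f))*sqrt(f) = (9 + (-6 + f))*sqrt(f) = (3 + f)*sqrt(f) = sqrt(f)*(3 + f))
1/(a(t) + (3006/(-201) - 28/2942)) = 1/(sqrt(42)*(3 + 42) + (3006/(-201) - 28/2942)) = 1/(sqrt(42)*45 + (3006*(-1/201) - 28*1/2942)) = 1/(45*sqrt(42) + (-1002/67 - 14/1471)) = 1/(45*sqrt(42) - 1474880/98557) = 1/(-1474880/98557 + 45*sqrt(42))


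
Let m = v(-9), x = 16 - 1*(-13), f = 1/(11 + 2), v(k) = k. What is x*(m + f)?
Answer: -3364/13 ≈ -258.77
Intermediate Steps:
f = 1/13 ≈ 0.076923
x = 29 (x = 16 + 13 = 29)
m = -9
x*(m + f) = 29*(-9 + 1/13) = 29*(-116/13) = -3364/13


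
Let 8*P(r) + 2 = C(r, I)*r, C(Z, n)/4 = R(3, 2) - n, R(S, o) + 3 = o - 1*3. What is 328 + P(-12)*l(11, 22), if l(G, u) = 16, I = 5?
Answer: 1188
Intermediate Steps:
R(S, o) = -6 + o (R(S, o) = -3 + (o - 1*3) = -3 + (o - 3) = -3 + (-3 + o) = -6 + o)
C(Z, n) = -16 - 4*n (C(Z, n) = 4*((-6 + 2) - n) = 4*(-4 - n) = -16 - 4*n)
P(r) = -1/4 - 9*r/2 (P(r) = -1/4 + ((-16 - 4*5)*r)/8 = -1/4 + ((-16 - 20)*r)/8 = -1/4 + (-36*r)/8 = -1/4 - 9*r/2)
328 + P(-12)*l(11, 22) = 328 + (-1/4 - 9/2*(-12))*16 = 328 + (-1/4 + 54)*16 = 328 + (215/4)*16 = 328 + 860 = 1188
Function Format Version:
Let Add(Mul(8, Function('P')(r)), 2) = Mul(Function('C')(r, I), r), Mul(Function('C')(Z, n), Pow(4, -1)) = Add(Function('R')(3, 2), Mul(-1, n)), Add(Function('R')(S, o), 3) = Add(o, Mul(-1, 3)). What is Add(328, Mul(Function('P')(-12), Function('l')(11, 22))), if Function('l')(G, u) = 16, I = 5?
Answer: 1188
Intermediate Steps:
Function('R')(S, o) = Add(-6, o) (Function('R')(S, o) = Add(-3, Add(o, Mul(-1, 3))) = Add(-3, Add(o, -3)) = Add(-3, Add(-3, o)) = Add(-6, o))
Function('C')(Z, n) = Add(-16, Mul(-4, n)) (Function('C')(Z, n) = Mul(4, Add(Add(-6, 2), Mul(-1, n))) = Mul(4, Add(-4, Mul(-1, n))) = Add(-16, Mul(-4, n)))
Function('P')(r) = Add(Rational(-1, 4), Mul(Rational(-9, 2), r)) (Function('P')(r) = Add(Rational(-1, 4), Mul(Rational(1, 8), Mul(Add(-16, Mul(-4, 5)), r))) = Add(Rational(-1, 4), Mul(Rational(1, 8), Mul(Add(-16, -20), r))) = Add(Rational(-1, 4), Mul(Rational(1, 8), Mul(-36, r))) = Add(Rational(-1, 4), Mul(Rational(-9, 2), r)))
Add(328, Mul(Function('P')(-12), Function('l')(11, 22))) = Add(328, Mul(Add(Rational(-1, 4), Mul(Rational(-9, 2), -12)), 16)) = Add(328, Mul(Add(Rational(-1, 4), 54), 16)) = Add(328, Mul(Rational(215, 4), 16)) = Add(328, 860) = 1188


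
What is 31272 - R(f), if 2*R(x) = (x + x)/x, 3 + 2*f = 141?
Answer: 31271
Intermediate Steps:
f = 69 (f = -3/2 + (½)*141 = -3/2 + 141/2 = 69)
R(x) = 1 (R(x) = ((x + x)/x)/2 = ((2*x)/x)/2 = (½)*2 = 1)
31272 - R(f) = 31272 - 1*1 = 31272 - 1 = 31271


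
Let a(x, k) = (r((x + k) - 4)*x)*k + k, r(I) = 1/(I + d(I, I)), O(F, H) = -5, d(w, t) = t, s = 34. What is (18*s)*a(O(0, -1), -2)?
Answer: -16524/11 ≈ -1502.2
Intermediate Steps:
r(I) = 1/(2*I) (r(I) = 1/(I + I) = 1/(2*I))
a(x, k) = k + k*x/(2*(-4 + k + x)) (a(x, k) = ((1/(2*((x + k) - 4)))*x)*k + k = ((1/(2*((k + x) - 4)))*x)*k + k = ((1/(2*(-4 + k + x)))*x)*k + k = (x/(2*(-4 + k + x)))*k + k = k*x/(2*(-4 + k + x)) + k = k + k*x/(2*(-4 + k + x)))
(18*s)*a(O(0, -1), -2) = (18*34)*((½)*(-2)*(-8 + 2*(-2) + 3*(-5))/(-4 - 2 - 5)) = 612*((½)*(-2)*(-8 - 4 - 15)/(-11)) = 612*((½)*(-2)*(-1/11)*(-27)) = 612*(-27/11) = -16524/11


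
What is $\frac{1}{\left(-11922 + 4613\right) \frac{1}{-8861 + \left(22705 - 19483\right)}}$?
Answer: $\frac{5639}{7309} \approx 0.77151$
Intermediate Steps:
$\frac{1}{\left(-11922 + 4613\right) \frac{1}{-8861 + \left(22705 - 19483\right)}} = \frac{1}{\left(-7309\right) \frac{1}{-8861 + 3222}} = \frac{1}{\left(-7309\right) \frac{1}{-5639}} = \frac{1}{\left(-7309\right) \left(- \frac{1}{5639}\right)} = \frac{1}{\frac{7309}{5639}} = \frac{5639}{7309}$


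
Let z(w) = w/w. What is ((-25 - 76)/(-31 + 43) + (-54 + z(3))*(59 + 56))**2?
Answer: 5364244081/144 ≈ 3.7252e+7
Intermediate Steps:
z(w) = 1
((-25 - 76)/(-31 + 43) + (-54 + z(3))*(59 + 56))**2 = ((-25 - 76)/(-31 + 43) + (-54 + 1)*(59 + 56))**2 = (-101/12 - 53*115)**2 = (-101*1/12 - 6095)**2 = (-101/12 - 6095)**2 = (-73241/12)**2 = 5364244081/144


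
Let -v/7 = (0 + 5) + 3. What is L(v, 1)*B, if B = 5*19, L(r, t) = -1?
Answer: -95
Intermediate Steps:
v = -56 (v = -7*((0 + 5) + 3) = -7*(5 + 3) = -7*8 = -56)
B = 95
L(v, 1)*B = -1*95 = -95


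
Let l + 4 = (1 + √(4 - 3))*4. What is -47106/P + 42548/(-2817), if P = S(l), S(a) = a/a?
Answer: -132740150/2817 ≈ -47121.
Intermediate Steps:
l = 4 (l = -4 + (1 + √(4 - 3))*4 = -4 + (1 + √1)*4 = -4 + (1 + 1)*4 = -4 + 2*4 = -4 + 8 = 4)
S(a) = 1
P = 1
-47106/P + 42548/(-2817) = -47106/1 + 42548/(-2817) = -47106*1 + 42548*(-1/2817) = -47106 - 42548/2817 = -132740150/2817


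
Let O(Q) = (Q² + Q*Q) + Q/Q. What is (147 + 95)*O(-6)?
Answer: 17666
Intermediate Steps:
O(Q) = 1 + 2*Q² (O(Q) = (Q² + Q²) + 1 = 2*Q² + 1 = 1 + 2*Q²)
(147 + 95)*O(-6) = (147 + 95)*(1 + 2*(-6)²) = 242*(1 + 2*36) = 242*(1 + 72) = 242*73 = 17666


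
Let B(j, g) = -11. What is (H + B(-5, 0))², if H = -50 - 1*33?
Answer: 8836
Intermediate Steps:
H = -83 (H = -50 - 33 = -83)
(H + B(-5, 0))² = (-83 - 11)² = (-94)² = 8836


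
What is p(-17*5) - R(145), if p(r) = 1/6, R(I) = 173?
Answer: -1037/6 ≈ -172.83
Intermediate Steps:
p(r) = 1/6
p(-17*5) - R(145) = 1/6 - 1*173 = 1/6 - 173 = -1037/6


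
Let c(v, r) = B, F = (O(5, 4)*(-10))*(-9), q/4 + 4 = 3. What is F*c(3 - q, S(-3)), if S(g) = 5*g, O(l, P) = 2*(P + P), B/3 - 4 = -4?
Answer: 0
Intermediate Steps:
q = -4 (q = -16 + 4*3 = -16 + 12 = -4)
B = 0 (B = 12 + 3*(-4) = 12 - 12 = 0)
O(l, P) = 4*P (O(l, P) = 2*(2*P) = 4*P)
F = 1440 (F = ((4*4)*(-10))*(-9) = (16*(-10))*(-9) = -160*(-9) = 1440)
c(v, r) = 0
F*c(3 - q, S(-3)) = 1440*0 = 0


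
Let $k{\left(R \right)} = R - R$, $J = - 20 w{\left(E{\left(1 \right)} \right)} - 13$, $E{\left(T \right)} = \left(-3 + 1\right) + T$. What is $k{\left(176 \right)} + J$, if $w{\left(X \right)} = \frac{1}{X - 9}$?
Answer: $-11$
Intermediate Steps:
$E{\left(T \right)} = -2 + T$
$w{\left(X \right)} = \frac{1}{-9 + X}$
$J = -11$ ($J = - \frac{20}{-9 + \left(-2 + 1\right)} - 13 = - \frac{20}{-9 - 1} - 13 = - \frac{20}{-10} - 13 = \left(-20\right) \left(- \frac{1}{10}\right) - 13 = 2 - 13 = -11$)
$k{\left(R \right)} = 0$
$k{\left(176 \right)} + J = 0 - 11 = -11$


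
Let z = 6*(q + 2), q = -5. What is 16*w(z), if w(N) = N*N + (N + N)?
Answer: 4608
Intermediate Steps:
z = -18 (z = 6*(-5 + 2) = 6*(-3) = -18)
w(N) = N² + 2*N
16*w(z) = 16*(-18*(2 - 18)) = 16*(-18*(-16)) = 16*288 = 4608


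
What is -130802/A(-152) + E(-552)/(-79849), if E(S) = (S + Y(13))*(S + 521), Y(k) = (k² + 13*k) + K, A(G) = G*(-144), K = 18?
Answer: -755528599/124838208 ≈ -6.0521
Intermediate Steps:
A(G) = -144*G
Y(k) = 18 + k² + 13*k (Y(k) = (k² + 13*k) + 18 = 18 + k² + 13*k)
E(S) = (356 + S)*(521 + S) (E(S) = (S + (18 + 13² + 13*13))*(S + 521) = (S + (18 + 169 + 169))*(521 + S) = (S + 356)*(521 + S) = (356 + S)*(521 + S))
-130802/A(-152) + E(-552)/(-79849) = -130802/((-144*(-152))) + (185476 + (-552)² + 877*(-552))/(-79849) = -130802/21888 + (185476 + 304704 - 484104)*(-1/79849) = -130802*1/21888 + 6076*(-1/79849) = -65401/10944 - 868/11407 = -755528599/124838208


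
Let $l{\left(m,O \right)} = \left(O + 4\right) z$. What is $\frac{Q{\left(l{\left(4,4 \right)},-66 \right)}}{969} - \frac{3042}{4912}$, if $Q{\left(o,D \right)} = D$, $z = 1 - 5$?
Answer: $- \frac{545315}{793288} \approx -0.68741$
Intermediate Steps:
$z = -4$ ($z = 1 - 5 = -4$)
$l{\left(m,O \right)} = -16 - 4 O$ ($l{\left(m,O \right)} = \left(O + 4\right) \left(-4\right) = \left(4 + O\right) \left(-4\right) = -16 - 4 O$)
$\frac{Q{\left(l{\left(4,4 \right)},-66 \right)}}{969} - \frac{3042}{4912} = - \frac{66}{969} - \frac{3042}{4912} = \left(-66\right) \frac{1}{969} - \frac{1521}{2456} = - \frac{22}{323} - \frac{1521}{2456} = - \frac{545315}{793288}$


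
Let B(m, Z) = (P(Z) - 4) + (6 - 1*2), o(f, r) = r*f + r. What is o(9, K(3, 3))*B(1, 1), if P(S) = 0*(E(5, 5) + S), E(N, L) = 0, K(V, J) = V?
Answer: 0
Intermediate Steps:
o(f, r) = r + f*r (o(f, r) = f*r + r = r + f*r)
P(S) = 0 (P(S) = 0*(0 + S) = 0*S = 0)
B(m, Z) = 0 (B(m, Z) = (0 - 4) + (6 - 1*2) = -4 + (6 - 2) = -4 + 4 = 0)
o(9, K(3, 3))*B(1, 1) = (3*(1 + 9))*0 = (3*10)*0 = 30*0 = 0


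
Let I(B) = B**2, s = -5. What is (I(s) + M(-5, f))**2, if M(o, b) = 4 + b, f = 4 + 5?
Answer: 1444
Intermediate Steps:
f = 9
(I(s) + M(-5, f))**2 = ((-5)**2 + (4 + 9))**2 = (25 + 13)**2 = 38**2 = 1444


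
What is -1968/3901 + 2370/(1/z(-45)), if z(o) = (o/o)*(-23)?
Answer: -212645478/3901 ≈ -54511.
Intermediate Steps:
z(o) = -23 (z(o) = 1*(-23) = -23)
-1968/3901 + 2370/(1/z(-45)) = -1968/3901 + 2370/(1/(-23)) = -1968*1/3901 + 2370/(-1/23) = -1968/3901 + 2370*(-23) = -1968/3901 - 54510 = -212645478/3901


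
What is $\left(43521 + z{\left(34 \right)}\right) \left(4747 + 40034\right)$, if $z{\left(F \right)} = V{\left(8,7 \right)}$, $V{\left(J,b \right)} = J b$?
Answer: $1951421637$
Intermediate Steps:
$z{\left(F \right)} = 56$ ($z{\left(F \right)} = 8 \cdot 7 = 56$)
$\left(43521 + z{\left(34 \right)}\right) \left(4747 + 40034\right) = \left(43521 + 56\right) \left(4747 + 40034\right) = 43577 \cdot 44781 = 1951421637$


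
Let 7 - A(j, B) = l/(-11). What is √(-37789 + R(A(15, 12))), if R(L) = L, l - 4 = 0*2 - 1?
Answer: I*√4571589/11 ≈ 194.38*I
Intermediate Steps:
l = 3 (l = 4 + (0*2 - 1) = 4 + (0 - 1) = 4 - 1 = 3)
A(j, B) = 80/11 (A(j, B) = 7 - 3/(-11) = 7 - 3*(-1)/11 = 7 - 1*(-3/11) = 7 + 3/11 = 80/11)
√(-37789 + R(A(15, 12))) = √(-37789 + 80/11) = √(-415599/11) = I*√4571589/11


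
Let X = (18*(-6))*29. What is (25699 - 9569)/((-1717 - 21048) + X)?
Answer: -16130/25897 ≈ -0.62285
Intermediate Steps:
X = -3132 (X = -108*29 = -3132)
(25699 - 9569)/((-1717 - 21048) + X) = (25699 - 9569)/((-1717 - 21048) - 3132) = 16130/(-22765 - 3132) = 16130/(-25897) = 16130*(-1/25897) = -16130/25897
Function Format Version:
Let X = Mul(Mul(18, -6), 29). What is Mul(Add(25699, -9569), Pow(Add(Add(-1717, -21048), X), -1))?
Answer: Rational(-16130, 25897) ≈ -0.62285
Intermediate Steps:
X = -3132 (X = Mul(-108, 29) = -3132)
Mul(Add(25699, -9569), Pow(Add(Add(-1717, -21048), X), -1)) = Mul(Add(25699, -9569), Pow(Add(Add(-1717, -21048), -3132), -1)) = Mul(16130, Pow(Add(-22765, -3132), -1)) = Mul(16130, Pow(-25897, -1)) = Mul(16130, Rational(-1, 25897)) = Rational(-16130, 25897)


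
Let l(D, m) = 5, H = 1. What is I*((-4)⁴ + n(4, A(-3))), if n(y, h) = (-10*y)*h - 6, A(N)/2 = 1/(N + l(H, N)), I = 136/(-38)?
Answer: -14280/19 ≈ -751.58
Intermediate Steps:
I = -68/19 (I = 136*(-1/38) = -68/19 ≈ -3.5789)
A(N) = 2/(5 + N) (A(N) = 2/(N + 5) = 2/(5 + N))
n(y, h) = -6 - 10*h*y (n(y, h) = -10*h*y - 6 = -6 - 10*h*y)
I*((-4)⁴ + n(4, A(-3))) = -68*((-4)⁴ + (-6 - 10*2/(5 - 3)*4))/19 = -68*(256 + (-6 - 10*2/2*4))/19 = -68*(256 + (-6 - 10*2*(½)*4))/19 = -68*(256 + (-6 - 10*1*4))/19 = -68*(256 + (-6 - 40))/19 = -68*(256 - 46)/19 = -68/19*210 = -14280/19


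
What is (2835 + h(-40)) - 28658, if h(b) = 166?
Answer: -25657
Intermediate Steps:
(2835 + h(-40)) - 28658 = (2835 + 166) - 28658 = 3001 - 28658 = -25657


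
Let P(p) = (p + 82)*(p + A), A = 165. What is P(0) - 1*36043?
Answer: -22513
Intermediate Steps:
P(p) = (82 + p)*(165 + p) (P(p) = (p + 82)*(p + 165) = (82 + p)*(165 + p))
P(0) - 1*36043 = (13530 + 0² + 247*0) - 1*36043 = (13530 + 0 + 0) - 36043 = 13530 - 36043 = -22513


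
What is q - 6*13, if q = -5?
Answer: -83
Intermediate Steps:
q - 6*13 = -5 - 6*13 = -5 - 78 = -83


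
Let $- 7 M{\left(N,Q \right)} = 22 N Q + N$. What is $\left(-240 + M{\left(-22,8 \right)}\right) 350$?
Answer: $110700$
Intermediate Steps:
$M{\left(N,Q \right)} = - \frac{N}{7} - \frac{22 N Q}{7}$ ($M{\left(N,Q \right)} = - \frac{22 N Q + N}{7} = - \frac{N + 22 N Q}{7} = - \frac{N}{7} - \frac{22 N Q}{7}$)
$\left(-240 + M{\left(-22,8 \right)}\right) 350 = \left(-240 - - \frac{22 \left(1 + 22 \cdot 8\right)}{7}\right) 350 = \left(-240 - - \frac{22 \left(1 + 176\right)}{7}\right) 350 = \left(-240 - \left(- \frac{22}{7}\right) 177\right) 350 = \left(-240 + \frac{3894}{7}\right) 350 = \frac{2214}{7} \cdot 350 = 110700$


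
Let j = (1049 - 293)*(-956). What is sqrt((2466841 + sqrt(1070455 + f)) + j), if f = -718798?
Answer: sqrt(1744105 + 3*sqrt(39073)) ≈ 1320.9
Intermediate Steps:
j = -722736 (j = 756*(-956) = -722736)
sqrt((2466841 + sqrt(1070455 + f)) + j) = sqrt((2466841 + sqrt(1070455 - 718798)) - 722736) = sqrt((2466841 + sqrt(351657)) - 722736) = sqrt((2466841 + 3*sqrt(39073)) - 722736) = sqrt(1744105 + 3*sqrt(39073))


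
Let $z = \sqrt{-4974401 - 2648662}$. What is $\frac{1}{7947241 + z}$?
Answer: $\frac{7947241}{63158647135144} - \frac{3 i \sqrt{847007}}{63158647135144} \approx 1.2583 \cdot 10^{-7} - 4.3715 \cdot 10^{-11} i$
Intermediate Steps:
$z = 3 i \sqrt{847007}$ ($z = \sqrt{-7623063} = 3 i \sqrt{847007} \approx 2761.0 i$)
$\frac{1}{7947241 + z} = \frac{1}{7947241 + 3 i \sqrt{847007}}$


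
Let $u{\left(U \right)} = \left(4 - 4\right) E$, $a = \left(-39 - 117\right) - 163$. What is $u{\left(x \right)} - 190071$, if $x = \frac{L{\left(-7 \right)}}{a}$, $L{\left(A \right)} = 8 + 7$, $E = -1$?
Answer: $-190071$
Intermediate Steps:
$a = -319$ ($a = -156 - 163 = -319$)
$L{\left(A \right)} = 15$
$x = - \frac{15}{319}$ ($x = \frac{15}{-319} = 15 \left(- \frac{1}{319}\right) = - \frac{15}{319} \approx -0.047022$)
$u{\left(U \right)} = 0$ ($u{\left(U \right)} = \left(4 - 4\right) \left(-1\right) = 0 \left(-1\right) = 0$)
$u{\left(x \right)} - 190071 = 0 - 190071 = -190071$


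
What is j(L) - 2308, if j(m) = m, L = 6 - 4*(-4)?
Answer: -2286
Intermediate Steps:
L = 22 (L = 6 + 16 = 22)
j(L) - 2308 = 22 - 2308 = -2286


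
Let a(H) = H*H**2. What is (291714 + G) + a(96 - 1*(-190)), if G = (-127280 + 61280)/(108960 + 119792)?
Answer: 338629730765/14297 ≈ 2.3685e+7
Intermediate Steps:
a(H) = H**3
G = -4125/14297 (G = -66000/228752 = -66000*1/228752 = -4125/14297 ≈ -0.28852)
(291714 + G) + a(96 - 1*(-190)) = (291714 - 4125/14297) + (96 - 1*(-190))**3 = 4170630933/14297 + (96 + 190)**3 = 4170630933/14297 + 286**3 = 4170630933/14297 + 23393656 = 338629730765/14297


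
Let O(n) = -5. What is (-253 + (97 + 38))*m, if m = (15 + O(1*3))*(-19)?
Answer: 22420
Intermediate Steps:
m = -190 (m = (15 - 5)*(-19) = 10*(-19) = -190)
(-253 + (97 + 38))*m = (-253 + (97 + 38))*(-190) = (-253 + 135)*(-190) = -118*(-190) = 22420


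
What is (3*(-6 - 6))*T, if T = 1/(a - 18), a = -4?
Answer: 18/11 ≈ 1.6364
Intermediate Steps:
T = -1/22 (T = 1/(-4 - 18) = 1/(-22) = -1/22 ≈ -0.045455)
(3*(-6 - 6))*T = (3*(-6 - 6))*(-1/22) = (3*(-12))*(-1/22) = -36*(-1/22) = 18/11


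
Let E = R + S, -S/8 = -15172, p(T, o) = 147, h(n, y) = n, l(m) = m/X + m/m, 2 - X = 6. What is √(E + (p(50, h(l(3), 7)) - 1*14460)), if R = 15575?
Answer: √122638 ≈ 350.20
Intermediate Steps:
X = -4 (X = 2 - 1*6 = 2 - 6 = -4)
l(m) = 1 - m/4 (l(m) = m/(-4) + m/m = m*(-¼) + 1 = -m/4 + 1 = 1 - m/4)
S = 121376 (S = -8*(-15172) = 121376)
E = 136951 (E = 15575 + 121376 = 136951)
√(E + (p(50, h(l(3), 7)) - 1*14460)) = √(136951 + (147 - 1*14460)) = √(136951 + (147 - 14460)) = √(136951 - 14313) = √122638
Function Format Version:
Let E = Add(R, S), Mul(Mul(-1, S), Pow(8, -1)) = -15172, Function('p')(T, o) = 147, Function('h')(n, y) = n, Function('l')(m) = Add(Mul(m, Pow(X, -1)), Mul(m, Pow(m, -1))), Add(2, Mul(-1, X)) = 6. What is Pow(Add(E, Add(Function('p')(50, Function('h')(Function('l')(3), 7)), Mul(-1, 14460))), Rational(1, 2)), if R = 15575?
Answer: Pow(122638, Rational(1, 2)) ≈ 350.20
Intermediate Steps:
X = -4 (X = Add(2, Mul(-1, 6)) = Add(2, -6) = -4)
Function('l')(m) = Add(1, Mul(Rational(-1, 4), m)) (Function('l')(m) = Add(Mul(m, Pow(-4, -1)), Mul(m, Pow(m, -1))) = Add(Mul(m, Rational(-1, 4)), 1) = Add(Mul(Rational(-1, 4), m), 1) = Add(1, Mul(Rational(-1, 4), m)))
S = 121376 (S = Mul(-8, -15172) = 121376)
E = 136951 (E = Add(15575, 121376) = 136951)
Pow(Add(E, Add(Function('p')(50, Function('h')(Function('l')(3), 7)), Mul(-1, 14460))), Rational(1, 2)) = Pow(Add(136951, Add(147, Mul(-1, 14460))), Rational(1, 2)) = Pow(Add(136951, Add(147, -14460)), Rational(1, 2)) = Pow(Add(136951, -14313), Rational(1, 2)) = Pow(122638, Rational(1, 2))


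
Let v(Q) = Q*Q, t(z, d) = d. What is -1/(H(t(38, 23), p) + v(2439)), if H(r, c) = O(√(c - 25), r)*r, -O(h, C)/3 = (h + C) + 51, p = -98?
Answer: -1981205/11775519951276 - 23*I*√123/11775519951276 ≈ -1.6825e-7 - 2.1662e-11*I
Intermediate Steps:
O(h, C) = -153 - 3*C - 3*h (O(h, C) = -3*((h + C) + 51) = -3*((C + h) + 51) = -3*(51 + C + h) = -153 - 3*C - 3*h)
H(r, c) = r*(-153 - 3*r - 3*√(-25 + c)) (H(r, c) = (-153 - 3*r - 3*√(c - 25))*r = (-153 - 3*r - 3*√(-25 + c))*r = r*(-153 - 3*r - 3*√(-25 + c)))
v(Q) = Q²
-1/(H(t(38, 23), p) + v(2439)) = -1/(-3*23*(51 + 23 + √(-25 - 98)) + 2439²) = -1/(-3*23*(51 + 23 + √(-123)) + 5948721) = -1/(-3*23*(51 + 23 + I*√123) + 5948721) = -1/(-3*23*(74 + I*√123) + 5948721) = -1/((-5106 - 69*I*√123) + 5948721) = -1/(5943615 - 69*I*√123)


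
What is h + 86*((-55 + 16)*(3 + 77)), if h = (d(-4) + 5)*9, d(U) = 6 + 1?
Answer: -268212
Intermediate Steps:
d(U) = 7
h = 108 (h = (7 + 5)*9 = 12*9 = 108)
h + 86*((-55 + 16)*(3 + 77)) = 108 + 86*((-55 + 16)*(3 + 77)) = 108 + 86*(-39*80) = 108 + 86*(-3120) = 108 - 268320 = -268212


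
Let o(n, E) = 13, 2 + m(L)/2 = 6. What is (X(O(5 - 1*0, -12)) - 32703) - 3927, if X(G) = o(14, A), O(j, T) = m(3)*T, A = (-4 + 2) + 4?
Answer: -36617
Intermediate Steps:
m(L) = 8 (m(L) = -4 + 2*6 = -4 + 12 = 8)
A = 2 (A = -2 + 4 = 2)
O(j, T) = 8*T
X(G) = 13
(X(O(5 - 1*0, -12)) - 32703) - 3927 = (13 - 32703) - 3927 = -32690 - 3927 = -36617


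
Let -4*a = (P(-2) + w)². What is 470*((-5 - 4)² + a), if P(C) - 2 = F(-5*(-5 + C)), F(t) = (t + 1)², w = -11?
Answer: -389170575/2 ≈ -1.9459e+8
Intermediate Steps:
F(t) = (1 + t)²
P(C) = 2 + (26 - 5*C)² (P(C) = 2 + (1 - 5*(-5 + C))² = 2 + (1 + (25 - 5*C))² = 2 + (26 - 5*C)²)
a = -1656369/4 (a = -((2 + (-26 + 5*(-2))²) - 11)²/4 = -((2 + (-26 - 10)²) - 11)²/4 = -((2 + (-36)²) - 11)²/4 = -((2 + 1296) - 11)²/4 = -(1298 - 11)²/4 = -¼*1287² = -¼*1656369 = -1656369/4 ≈ -4.1409e+5)
470*((-5 - 4)² + a) = 470*((-5 - 4)² - 1656369/4) = 470*((-9)² - 1656369/4) = 470*(81 - 1656369/4) = 470*(-1656045/4) = -389170575/2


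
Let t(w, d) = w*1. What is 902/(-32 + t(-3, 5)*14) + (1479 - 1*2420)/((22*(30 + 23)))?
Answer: -560683/43142 ≈ -12.996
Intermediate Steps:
t(w, d) = w
902/(-32 + t(-3, 5)*14) + (1479 - 1*2420)/((22*(30 + 23))) = 902/(-32 - 3*14) + (1479 - 1*2420)/((22*(30 + 23))) = 902/(-32 - 42) + (1479 - 2420)/((22*53)) = 902/(-74) - 941/1166 = 902*(-1/74) - 941*1/1166 = -451/37 - 941/1166 = -560683/43142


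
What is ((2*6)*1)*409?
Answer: 4908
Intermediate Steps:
((2*6)*1)*409 = (12*1)*409 = 12*409 = 4908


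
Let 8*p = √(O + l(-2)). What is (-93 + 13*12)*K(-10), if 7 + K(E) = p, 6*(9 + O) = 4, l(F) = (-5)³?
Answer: -441 + 105*I*√3/2 ≈ -441.0 + 90.933*I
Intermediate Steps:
l(F) = -125
O = -25/3 (O = -9 + (⅙)*4 = -9 + ⅔ = -25/3 ≈ -8.3333)
p = 5*I*√3/6 (p = √(-25/3 - 125)/8 = √(-400/3)/8 = (20*I*√3/3)/8 = 5*I*√3/6 ≈ 1.4434*I)
K(E) = -7 + 5*I*√3/6
(-93 + 13*12)*K(-10) = (-93 + 13*12)*(-7 + 5*I*√3/6) = (-93 + 156)*(-7 + 5*I*√3/6) = 63*(-7 + 5*I*√3/6) = -441 + 105*I*√3/2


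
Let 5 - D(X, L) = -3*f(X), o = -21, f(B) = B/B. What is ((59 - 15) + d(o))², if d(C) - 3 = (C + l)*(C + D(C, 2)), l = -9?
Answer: 190969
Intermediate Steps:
f(B) = 1
D(X, L) = 8 (D(X, L) = 5 - (-3) = 5 - 1*(-3) = 5 + 3 = 8)
d(C) = 3 + (-9 + C)*(8 + C) (d(C) = 3 + (C - 9)*(C + 8) = 3 + (-9 + C)*(8 + C))
((59 - 15) + d(o))² = ((59 - 15) + (-69 + (-21)² - 1*(-21)))² = (44 + (-69 + 441 + 21))² = (44 + 393)² = 437² = 190969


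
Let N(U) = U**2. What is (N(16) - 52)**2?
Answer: 41616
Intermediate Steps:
(N(16) - 52)**2 = (16**2 - 52)**2 = (256 - 52)**2 = 204**2 = 41616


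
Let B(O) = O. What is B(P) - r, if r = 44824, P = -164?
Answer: -44988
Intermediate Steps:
B(P) - r = -164 - 1*44824 = -164 - 44824 = -44988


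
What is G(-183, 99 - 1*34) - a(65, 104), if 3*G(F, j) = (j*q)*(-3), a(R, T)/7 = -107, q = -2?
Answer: 879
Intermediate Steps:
a(R, T) = -749 (a(R, T) = 7*(-107) = -749)
G(F, j) = 2*j (G(F, j) = ((j*(-2))*(-3))/3 = (-2*j*(-3))/3 = (6*j)/3 = 2*j)
G(-183, 99 - 1*34) - a(65, 104) = 2*(99 - 1*34) - 1*(-749) = 2*(99 - 34) + 749 = 2*65 + 749 = 130 + 749 = 879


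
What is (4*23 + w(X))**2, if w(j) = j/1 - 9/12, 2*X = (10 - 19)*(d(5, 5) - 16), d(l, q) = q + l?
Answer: 223729/16 ≈ 13983.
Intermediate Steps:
d(l, q) = l + q
X = 27 (X = ((10 - 19)*((5 + 5) - 16))/2 = (-9*(10 - 16))/2 = (-9*(-6))/2 = (1/2)*54 = 27)
w(j) = -3/4 + j (w(j) = j*1 - 9*1/12 = j - 3/4 = -3/4 + j)
(4*23 + w(X))**2 = (4*23 + (-3/4 + 27))**2 = (92 + 105/4)**2 = (473/4)**2 = 223729/16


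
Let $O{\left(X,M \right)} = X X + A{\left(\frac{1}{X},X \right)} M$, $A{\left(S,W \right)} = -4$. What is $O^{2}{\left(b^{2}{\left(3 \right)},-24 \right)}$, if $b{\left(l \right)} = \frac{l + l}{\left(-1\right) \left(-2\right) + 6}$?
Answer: $\frac{607967649}{65536} \approx 9276.8$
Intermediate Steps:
$b{\left(l \right)} = \frac{l}{4}$ ($b{\left(l \right)} = \frac{2 l}{2 + 6} = \frac{2 l}{8} = 2 l \frac{1}{8} = \frac{l}{4}$)
$O{\left(X,M \right)} = X^{2} - 4 M$ ($O{\left(X,M \right)} = X X - 4 M = X^{2} - 4 M$)
$O^{2}{\left(b^{2}{\left(3 \right)},-24 \right)} = \left(\left(\left(\frac{1}{4} \cdot 3\right)^{2}\right)^{2} - -96\right)^{2} = \left(\left(\left(\frac{3}{4}\right)^{2}\right)^{2} + 96\right)^{2} = \left(\left(\frac{9}{16}\right)^{2} + 96\right)^{2} = \left(\frac{81}{256} + 96\right)^{2} = \left(\frac{24657}{256}\right)^{2} = \frac{607967649}{65536}$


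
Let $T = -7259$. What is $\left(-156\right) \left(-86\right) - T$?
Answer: $20675$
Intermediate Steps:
$\left(-156\right) \left(-86\right) - T = \left(-156\right) \left(-86\right) - -7259 = 13416 + 7259 = 20675$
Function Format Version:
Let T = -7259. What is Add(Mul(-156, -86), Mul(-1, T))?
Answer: 20675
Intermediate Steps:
Add(Mul(-156, -86), Mul(-1, T)) = Add(Mul(-156, -86), Mul(-1, -7259)) = Add(13416, 7259) = 20675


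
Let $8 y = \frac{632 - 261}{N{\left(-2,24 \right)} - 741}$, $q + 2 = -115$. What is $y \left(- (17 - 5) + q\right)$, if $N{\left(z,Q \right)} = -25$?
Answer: $\frac{47859}{6128} \approx 7.8099$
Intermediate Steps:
$q = -117$ ($q = -2 - 115 = -117$)
$y = - \frac{371}{6128}$ ($y = \frac{\left(632 - 261\right) \frac{1}{-25 - 741}}{8} = \frac{371 \frac{1}{-766}}{8} = \frac{371 \left(- \frac{1}{766}\right)}{8} = \frac{1}{8} \left(- \frac{371}{766}\right) = - \frac{371}{6128} \approx -0.060542$)
$y \left(- (17 - 5) + q\right) = - \frac{371 \left(- (17 - 5) - 117\right)}{6128} = - \frac{371 \left(\left(-1\right) 12 - 117\right)}{6128} = - \frac{371 \left(-12 - 117\right)}{6128} = \left(- \frac{371}{6128}\right) \left(-129\right) = \frac{47859}{6128}$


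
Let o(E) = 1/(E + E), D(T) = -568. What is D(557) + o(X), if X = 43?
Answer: -48847/86 ≈ -567.99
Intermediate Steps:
o(E) = 1/(2*E)
D(557) + o(X) = -568 + (½)/43 = -568 + (½)*(1/43) = -568 + 1/86 = -48847/86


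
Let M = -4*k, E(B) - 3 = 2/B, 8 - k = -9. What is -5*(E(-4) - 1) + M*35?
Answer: -4775/2 ≈ -2387.5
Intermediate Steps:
k = 17 (k = 8 - 1*(-9) = 8 + 9 = 17)
E(B) = 3 + 2/B
M = -68 (M = -4*17 = -68)
-5*(E(-4) - 1) + M*35 = -5*((3 + 2/(-4)) - 1) - 68*35 = -5*((3 + 2*(-¼)) - 1) - 2380 = -5*((3 - ½) - 1) - 2380 = -5*(5/2 - 1) - 2380 = -5*3/2 - 2380 = -15/2 - 2380 = -4775/2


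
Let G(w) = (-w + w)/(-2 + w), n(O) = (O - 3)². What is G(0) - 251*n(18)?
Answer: -56475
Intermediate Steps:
n(O) = (-3 + O)²
G(w) = 0 (G(w) = 0/(-2 + w) = 0)
G(0) - 251*n(18) = 0 - 251*(-3 + 18)² = 0 - 251*15² = 0 - 251*225 = 0 - 56475 = -56475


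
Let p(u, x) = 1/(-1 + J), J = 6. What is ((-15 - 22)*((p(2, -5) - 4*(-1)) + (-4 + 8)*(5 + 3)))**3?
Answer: -300359170873/125 ≈ -2.4029e+9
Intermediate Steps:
p(u, x) = 1/5 (p(u, x) = 1/(-1 + 6) = 1/5)
((-15 - 22)*((p(2, -5) - 4*(-1)) + (-4 + 8)*(5 + 3)))**3 = ((-15 - 22)*((1/5 - 4*(-1)) + (-4 + 8)*(5 + 3)))**3 = (-37*((1/5 + 4) + 4*8))**3 = (-37*(21/5 + 32))**3 = (-37*181/5)**3 = (-6697/5)**3 = -300359170873/125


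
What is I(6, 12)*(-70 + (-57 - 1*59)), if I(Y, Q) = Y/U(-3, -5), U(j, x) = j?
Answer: 372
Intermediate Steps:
I(Y, Q) = -Y/3 (I(Y, Q) = Y/(-3) = Y*(-⅓) = -Y/3)
I(6, 12)*(-70 + (-57 - 1*59)) = (-⅓*6)*(-70 + (-57 - 1*59)) = -2*(-70 + (-57 - 59)) = -2*(-70 - 116) = -2*(-186) = 372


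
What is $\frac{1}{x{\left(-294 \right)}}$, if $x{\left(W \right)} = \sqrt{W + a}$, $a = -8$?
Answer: $- \frac{i \sqrt{302}}{302} \approx - 0.057544 i$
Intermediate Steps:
$x{\left(W \right)} = \sqrt{-8 + W}$ ($x{\left(W \right)} = \sqrt{W - 8} = \sqrt{-8 + W}$)
$\frac{1}{x{\left(-294 \right)}} = \frac{1}{\sqrt{-8 - 294}} = \frac{1}{\sqrt{-302}} = \frac{1}{i \sqrt{302}} = - \frac{i \sqrt{302}}{302}$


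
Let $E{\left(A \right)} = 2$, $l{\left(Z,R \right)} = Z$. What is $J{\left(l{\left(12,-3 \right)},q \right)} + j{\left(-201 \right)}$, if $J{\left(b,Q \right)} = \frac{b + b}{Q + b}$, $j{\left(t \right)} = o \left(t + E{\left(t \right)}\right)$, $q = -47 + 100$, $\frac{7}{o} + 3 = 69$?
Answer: $- \frac{88961}{4290} \approx -20.737$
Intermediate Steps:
$o = \frac{7}{66}$ ($o = \frac{7}{-3 + 69} = \frac{7}{66} \approx 0.10606$)
$q = 53$
$j{\left(t \right)} = \frac{7}{33} + \frac{7 t}{66}$ ($j{\left(t \right)} = \frac{7 \left(t + 2\right)}{66} = \frac{7 \left(2 + t\right)}{66} = \frac{7}{33} + \frac{7 t}{66}$)
$J{\left(b,Q \right)} = \frac{2 b}{Q + b}$
$J{\left(l{\left(12,-3 \right)},q \right)} + j{\left(-201 \right)} = 2 \cdot 12 \frac{1}{53 + 12} + \left(\frac{7}{33} + \frac{7}{66} \left(-201\right)\right) = 2 \cdot 12 \cdot \frac{1}{65} + \left(\frac{7}{33} - \frac{469}{22}\right) = 2 \cdot 12 \cdot \frac{1}{65} - \frac{1393}{66} = \frac{24}{65} - \frac{1393}{66} = - \frac{88961}{4290}$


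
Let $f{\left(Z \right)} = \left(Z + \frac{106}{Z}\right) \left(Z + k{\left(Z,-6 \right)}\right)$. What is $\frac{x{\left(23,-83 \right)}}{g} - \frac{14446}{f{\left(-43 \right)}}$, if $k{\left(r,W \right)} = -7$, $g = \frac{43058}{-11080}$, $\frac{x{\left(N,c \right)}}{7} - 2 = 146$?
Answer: $- \frac{287201800581}{1052229875} \approx -272.95$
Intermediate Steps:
$x{\left(N,c \right)} = 1036$ ($x{\left(N,c \right)} = 14 + 7 \cdot 146 = 14 + 1022 = 1036$)
$g = - \frac{21529}{5540}$ ($g = 43058 \left(- \frac{1}{11080}\right) = - \frac{21529}{5540} \approx -3.8861$)
$f{\left(Z \right)} = \left(-7 + Z\right) \left(Z + \frac{106}{Z}\right)$ ($f{\left(Z \right)} = \left(Z + \frac{106}{Z}\right) \left(Z - 7\right) = \left(Z + \frac{106}{Z}\right) \left(-7 + Z\right) = \left(-7 + Z\right) \left(Z + \frac{106}{Z}\right)$)
$\frac{x{\left(23,-83 \right)}}{g} - \frac{14446}{f{\left(-43 \right)}} = \frac{1036}{- \frac{21529}{5540}} - \frac{14446}{106 + \left(-43\right)^{2} - \frac{742}{-43} - -301} = 1036 \left(- \frac{5540}{21529}\right) - \frac{14446}{106 + 1849 - - \frac{742}{43} + 301} = - \frac{5739440}{21529} - \frac{14446}{106 + 1849 + \frac{742}{43} + 301} = - \frac{5739440}{21529} - \frac{14446}{\frac{97750}{43}} = - \frac{5739440}{21529} - \frac{310589}{48875} = - \frac{287201800581}{1052229875}$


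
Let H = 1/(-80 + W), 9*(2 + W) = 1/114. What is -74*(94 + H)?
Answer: -585139312/84131 ≈ -6955.1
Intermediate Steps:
W = -2051/1026 (W = -2 + (⅑)/114 = -2 + (⅑)*(1/114) = -2 + 1/1026 = -2051/1026 ≈ -1.9990)
H = -1026/84131 (H = 1/(-80 - 2051/1026) = 1/(-84131/1026) = -1026/84131 ≈ -0.012195)
-74*(94 + H) = -74*(94 - 1026/84131) = -74*7907288/84131 = -585139312/84131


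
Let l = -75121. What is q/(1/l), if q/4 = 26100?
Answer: -7842632400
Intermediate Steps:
q = 104400 (q = 4*26100 = 104400)
q/(1/l) = 104400/(1/(-75121)) = 104400/(-1/75121) = 104400*(-75121) = -7842632400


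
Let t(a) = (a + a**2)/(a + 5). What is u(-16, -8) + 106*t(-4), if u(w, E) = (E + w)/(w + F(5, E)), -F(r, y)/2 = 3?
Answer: 14004/11 ≈ 1273.1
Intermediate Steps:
F(r, y) = -6 (F(r, y) = -2*3 = -6)
u(w, E) = (E + w)/(-6 + w) (u(w, E) = (E + w)/(w - 6) = (E + w)/(-6 + w))
t(a) = (a + a**2)/(5 + a)
u(-16, -8) + 106*t(-4) = (-8 - 16)/(-6 - 16) + 106*(-4*(1 - 4)/(5 - 4)) = -24/(-22) + 106*(-4*(-3)/1) = -1/22*(-24) + 106*(-4*1*(-3)) = 12/11 + 106*12 = 12/11 + 1272 = 14004/11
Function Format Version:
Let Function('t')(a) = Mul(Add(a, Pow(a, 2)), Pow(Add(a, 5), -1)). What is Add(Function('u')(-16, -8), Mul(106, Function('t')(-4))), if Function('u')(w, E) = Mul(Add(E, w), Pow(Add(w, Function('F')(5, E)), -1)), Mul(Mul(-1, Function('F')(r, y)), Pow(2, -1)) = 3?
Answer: Rational(14004, 11) ≈ 1273.1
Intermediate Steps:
Function('F')(r, y) = -6 (Function('F')(r, y) = Mul(-2, 3) = -6)
Function('u')(w, E) = Mul(Pow(Add(-6, w), -1), Add(E, w)) (Function('u')(w, E) = Mul(Add(E, w), Pow(Add(w, -6), -1)) = Mul(Add(E, w), Pow(Add(-6, w), -1)) = Mul(Pow(Add(-6, w), -1), Add(E, w)))
Function('t')(a) = Mul(Pow(Add(5, a), -1), Add(a, Pow(a, 2))) (Function('t')(a) = Mul(Add(a, Pow(a, 2)), Pow(Add(5, a), -1)) = Mul(Pow(Add(5, a), -1), Add(a, Pow(a, 2))))
Add(Function('u')(-16, -8), Mul(106, Function('t')(-4))) = Add(Mul(Pow(Add(-6, -16), -1), Add(-8, -16)), Mul(106, Mul(-4, Pow(Add(5, -4), -1), Add(1, -4)))) = Add(Mul(Pow(-22, -1), -24), Mul(106, Mul(-4, Pow(1, -1), -3))) = Add(Mul(Rational(-1, 22), -24), Mul(106, Mul(-4, 1, -3))) = Add(Rational(12, 11), Mul(106, 12)) = Add(Rational(12, 11), 1272) = Rational(14004, 11)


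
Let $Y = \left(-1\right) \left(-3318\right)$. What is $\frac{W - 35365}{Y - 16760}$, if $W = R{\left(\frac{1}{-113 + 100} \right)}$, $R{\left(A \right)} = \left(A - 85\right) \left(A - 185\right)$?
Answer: $\frac{3315649}{2271698} \approx 1.4595$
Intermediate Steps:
$Y = 3318$
$R{\left(A \right)} = \left(-185 + A\right) \left(-85 + A\right)$ ($R{\left(A \right)} = \left(-85 + A\right) \left(-185 + A\right) = \left(-185 + A\right) \left(-85 + A\right)$)
$W = \frac{2661036}{169}$ ($W = 15725 + \left(\frac{1}{-113 + 100}\right)^{2} - \frac{270}{-113 + 100} = 15725 + \left(\frac{1}{-13}\right)^{2} - \frac{270}{-13} = 15725 + \left(- \frac{1}{13}\right)^{2} - - \frac{270}{13} = 15725 + \frac{1}{169} + \frac{270}{13} = \frac{2661036}{169} \approx 15746.0$)
$\frac{W - 35365}{Y - 16760} = \frac{\frac{2661036}{169} - 35365}{3318 - 16760} = - \frac{3315649}{169 \left(-13442\right)} = \left(- \frac{3315649}{169}\right) \left(- \frac{1}{13442}\right) = \frac{3315649}{2271698}$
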